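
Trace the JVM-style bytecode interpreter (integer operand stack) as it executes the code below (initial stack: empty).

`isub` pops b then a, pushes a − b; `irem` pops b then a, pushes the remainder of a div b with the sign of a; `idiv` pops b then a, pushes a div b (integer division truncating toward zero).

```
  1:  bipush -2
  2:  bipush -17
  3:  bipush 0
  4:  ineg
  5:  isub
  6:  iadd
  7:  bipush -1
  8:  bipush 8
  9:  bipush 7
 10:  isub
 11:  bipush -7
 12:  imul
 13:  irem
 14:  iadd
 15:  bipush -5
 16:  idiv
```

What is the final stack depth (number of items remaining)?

1

bipush -2  -> -2
bipush -17 -> -2 -17
bipush 0   -> -2 -17 0
ineg       -> -2 -17 0
isub       -> -2 -17
iadd       -> -19
bipush -1  -> -19 -1
bipush 8   -> -19 -1 8
bipush 7   -> -19 -1 8 7
isub       -> -19 -1 1
bipush -7  -> -19 -1 1 -7
imul       -> -19 -1 -7
irem       -> -19 -1
iadd       -> -20
bipush -5  -> -20 -5
idiv       -> 4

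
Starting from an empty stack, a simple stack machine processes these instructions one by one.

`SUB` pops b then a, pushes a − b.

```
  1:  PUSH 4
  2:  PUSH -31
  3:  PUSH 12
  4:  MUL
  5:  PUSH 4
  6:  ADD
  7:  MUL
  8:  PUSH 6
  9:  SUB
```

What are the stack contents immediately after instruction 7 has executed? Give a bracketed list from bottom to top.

[-1472]

PUSH 4    4
PUSH -31  4 -31
PUSH 12   4 -31 12
MUL       4 -372
PUSH 4    4 -372 4
ADD       4 -368
MUL       -1472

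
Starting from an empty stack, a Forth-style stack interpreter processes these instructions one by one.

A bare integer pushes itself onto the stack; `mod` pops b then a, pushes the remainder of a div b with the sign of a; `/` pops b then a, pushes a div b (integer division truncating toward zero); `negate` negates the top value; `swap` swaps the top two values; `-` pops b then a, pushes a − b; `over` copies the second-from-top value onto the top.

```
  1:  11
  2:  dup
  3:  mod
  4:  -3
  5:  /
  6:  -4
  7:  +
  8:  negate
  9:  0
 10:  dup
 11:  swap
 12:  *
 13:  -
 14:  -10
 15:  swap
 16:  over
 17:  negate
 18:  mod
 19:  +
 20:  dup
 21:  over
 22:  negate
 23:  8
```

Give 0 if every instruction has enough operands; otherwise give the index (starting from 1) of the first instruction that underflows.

11      11
dup     11 11
mod     0
-3      0 -3
/       0
-4      0 -4
+       -4
negate  4
0       4 0
dup     4 0 0
swap    4 0 0
*       4 0
-       4
-10     4 -10
swap    -10 4
over    -10 4 -10
negate  -10 4 10
mod     -10 4
+       -6
dup     -6 -6
over    -6 -6 -6
negate  -6 -6 6
8       -6 -6 6 8

0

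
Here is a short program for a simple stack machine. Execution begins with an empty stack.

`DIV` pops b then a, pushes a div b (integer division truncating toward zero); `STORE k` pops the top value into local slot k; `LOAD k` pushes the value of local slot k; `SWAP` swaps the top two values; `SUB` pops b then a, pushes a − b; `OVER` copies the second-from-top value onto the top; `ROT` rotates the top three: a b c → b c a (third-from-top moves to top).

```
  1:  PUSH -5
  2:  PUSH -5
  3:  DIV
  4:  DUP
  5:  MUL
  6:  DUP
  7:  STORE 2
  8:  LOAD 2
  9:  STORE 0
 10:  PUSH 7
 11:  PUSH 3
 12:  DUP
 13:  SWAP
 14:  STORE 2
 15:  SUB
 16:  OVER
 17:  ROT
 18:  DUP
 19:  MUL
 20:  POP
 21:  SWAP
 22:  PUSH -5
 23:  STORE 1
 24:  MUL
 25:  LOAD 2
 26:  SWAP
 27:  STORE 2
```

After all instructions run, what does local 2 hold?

4

PUSH -5 : -5
PUSH -5 : -5 -5
DIV     : 1
DUP     : 1 1
MUL     : 1
DUP     : 1 1
STORE 2 : 1
LOAD 2  : 1 1
STORE 0 : 1
PUSH 7  : 1 7
PUSH 3  : 1 7 3
DUP     : 1 7 3 3
SWAP    : 1 7 3 3
STORE 2 : 1 7 3
SUB     : 1 4
OVER    : 1 4 1
ROT     : 4 1 1
DUP     : 4 1 1 1
MUL     : 4 1 1
POP     : 4 1
SWAP    : 1 4
PUSH -5 : 1 4 -5
STORE 1 : 1 4
MUL     : 4
LOAD 2  : 4 3
SWAP    : 3 4
STORE 2 : 3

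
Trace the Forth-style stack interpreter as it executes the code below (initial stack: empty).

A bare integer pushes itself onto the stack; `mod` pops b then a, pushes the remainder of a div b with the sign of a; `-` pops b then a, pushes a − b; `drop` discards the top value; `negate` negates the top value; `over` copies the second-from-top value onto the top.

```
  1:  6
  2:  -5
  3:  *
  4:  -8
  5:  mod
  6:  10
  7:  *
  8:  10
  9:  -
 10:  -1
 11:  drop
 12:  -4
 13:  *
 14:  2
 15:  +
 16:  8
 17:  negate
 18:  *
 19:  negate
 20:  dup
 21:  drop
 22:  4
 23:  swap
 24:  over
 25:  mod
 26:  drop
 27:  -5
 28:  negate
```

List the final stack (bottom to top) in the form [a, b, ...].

[4, 5]

6      : 6
-5     : 6 -5
*      : -30
-8     : -30 -8
mod    : -6
10     : -6 10
*      : -60
10     : -60 10
-      : -70
-1     : -70 -1
drop   : -70
-4     : -70 -4
*      : 280
2      : 280 2
+      : 282
8      : 282 8
negate : 282 -8
*      : -2256
negate : 2256
dup    : 2256 2256
drop   : 2256
4      : 2256 4
swap   : 4 2256
over   : 4 2256 4
mod    : 4 0
drop   : 4
-5     : 4 -5
negate : 4 5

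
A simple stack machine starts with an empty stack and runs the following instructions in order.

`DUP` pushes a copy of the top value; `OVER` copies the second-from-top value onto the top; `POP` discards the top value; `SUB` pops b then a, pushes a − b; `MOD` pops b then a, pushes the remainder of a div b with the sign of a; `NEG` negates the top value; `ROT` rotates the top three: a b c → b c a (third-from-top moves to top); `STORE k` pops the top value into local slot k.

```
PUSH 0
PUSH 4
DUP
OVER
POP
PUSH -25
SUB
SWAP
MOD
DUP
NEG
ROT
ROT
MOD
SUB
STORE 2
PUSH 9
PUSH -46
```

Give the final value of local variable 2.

-1

PUSH 0    [0]
PUSH 4    [0, 4]
DUP       [0, 4, 4]
OVER      [0, 4, 4, 4]
POP       [0, 4, 4]
PUSH -25  [0, 4, 4, -25]
SUB       [0, 4, 29]
SWAP      [0, 29, 4]
MOD       [0, 1]
DUP       [0, 1, 1]
NEG       [0, 1, -1]
ROT       [1, -1, 0]
ROT       [-1, 0, 1]
MOD       [-1, 0]
SUB       [-1]
STORE 2   []
PUSH 9    [9]
PUSH -46  [9, -46]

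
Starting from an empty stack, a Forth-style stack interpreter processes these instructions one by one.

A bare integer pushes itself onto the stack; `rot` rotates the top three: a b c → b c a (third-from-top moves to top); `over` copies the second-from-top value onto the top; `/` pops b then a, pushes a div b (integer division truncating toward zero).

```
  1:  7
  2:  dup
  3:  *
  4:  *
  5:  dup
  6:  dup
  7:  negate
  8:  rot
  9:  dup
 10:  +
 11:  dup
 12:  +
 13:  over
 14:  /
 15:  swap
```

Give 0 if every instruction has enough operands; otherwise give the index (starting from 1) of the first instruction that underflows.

4

7   → [7]
dup → [7, 7]
*   → [49]
*  — needs 2 operands, stack has 1 → underflow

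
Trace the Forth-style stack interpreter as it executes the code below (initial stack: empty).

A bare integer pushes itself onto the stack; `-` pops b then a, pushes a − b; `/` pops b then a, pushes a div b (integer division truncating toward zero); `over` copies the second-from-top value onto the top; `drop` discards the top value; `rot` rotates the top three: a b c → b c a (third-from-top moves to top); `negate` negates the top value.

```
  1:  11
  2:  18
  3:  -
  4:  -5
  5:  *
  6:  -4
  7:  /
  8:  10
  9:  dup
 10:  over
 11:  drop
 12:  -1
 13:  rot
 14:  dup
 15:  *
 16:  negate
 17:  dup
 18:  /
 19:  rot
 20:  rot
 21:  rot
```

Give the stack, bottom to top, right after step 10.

[-8, 10, 10, 10]

11   -> [11]
18   -> [11, 18]
-    -> [-7]
-5   -> [-7, -5]
*    -> [35]
-4   -> [35, -4]
/    -> [-8]
10   -> [-8, 10]
dup  -> [-8, 10, 10]
over -> [-8, 10, 10, 10]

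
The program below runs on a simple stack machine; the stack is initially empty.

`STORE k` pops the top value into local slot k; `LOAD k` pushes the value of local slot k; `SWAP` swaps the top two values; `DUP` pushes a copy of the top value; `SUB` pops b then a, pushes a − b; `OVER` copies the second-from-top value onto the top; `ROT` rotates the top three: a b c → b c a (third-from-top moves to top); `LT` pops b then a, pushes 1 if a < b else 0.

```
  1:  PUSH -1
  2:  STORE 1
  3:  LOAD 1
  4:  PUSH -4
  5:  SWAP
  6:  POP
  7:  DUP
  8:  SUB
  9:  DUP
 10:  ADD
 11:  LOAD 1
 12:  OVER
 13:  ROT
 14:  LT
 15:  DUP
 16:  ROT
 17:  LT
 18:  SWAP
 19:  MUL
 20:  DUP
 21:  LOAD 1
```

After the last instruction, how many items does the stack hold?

3

PUSH -1  [-1]
STORE 1  []
LOAD 1   [-1]
PUSH -4  [-1, -4]
SWAP     [-4, -1]
POP      [-4]
DUP      [-4, -4]
SUB      [0]
DUP      [0, 0]
ADD      [0]
LOAD 1   [0, -1]
OVER     [0, -1, 0]
ROT      [-1, 0, 0]
LT       [-1, 0]
DUP      [-1, 0, 0]
ROT      [0, 0, -1]
LT       [0, 0]
SWAP     [0, 0]
MUL      [0]
DUP      [0, 0]
LOAD 1   [0, 0, -1]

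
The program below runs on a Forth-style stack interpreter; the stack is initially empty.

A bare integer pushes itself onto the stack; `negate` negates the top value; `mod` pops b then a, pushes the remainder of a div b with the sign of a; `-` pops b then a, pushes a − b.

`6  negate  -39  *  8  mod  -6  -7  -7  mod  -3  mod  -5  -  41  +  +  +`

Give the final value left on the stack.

42

6      → 6
negate → -6
-39    → -6 -39
*      → 234
8      → 234 8
mod    → 2
-6     → 2 -6
-7     → 2 -6 -7
-7     → 2 -6 -7 -7
mod    → 2 -6 0
-3     → 2 -6 0 -3
mod    → 2 -6 0
-5     → 2 -6 0 -5
-      → 2 -6 5
41     → 2 -6 5 41
+      → 2 -6 46
+      → 2 40
+      → 42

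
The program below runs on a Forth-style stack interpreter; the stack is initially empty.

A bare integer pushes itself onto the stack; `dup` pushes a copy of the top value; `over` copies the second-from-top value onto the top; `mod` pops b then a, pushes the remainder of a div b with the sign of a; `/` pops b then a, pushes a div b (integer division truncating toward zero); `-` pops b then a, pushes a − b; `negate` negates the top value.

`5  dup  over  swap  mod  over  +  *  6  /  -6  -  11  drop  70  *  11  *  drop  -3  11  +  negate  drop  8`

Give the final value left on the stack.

5      → [5]
dup    → [5, 5]
over   → [5, 5, 5]
swap   → [5, 5, 5]
mod    → [5, 0]
over   → [5, 0, 5]
+      → [5, 5]
*      → [25]
6      → [25, 6]
/      → [4]
-6     → [4, -6]
-      → [10]
11     → [10, 11]
drop   → [10]
70     → [10, 70]
*      → [700]
11     → [700, 11]
*      → [7700]
drop   → []
-3     → [-3]
11     → [-3, 11]
+      → [8]
negate → [-8]
drop   → []
8      → [8]

8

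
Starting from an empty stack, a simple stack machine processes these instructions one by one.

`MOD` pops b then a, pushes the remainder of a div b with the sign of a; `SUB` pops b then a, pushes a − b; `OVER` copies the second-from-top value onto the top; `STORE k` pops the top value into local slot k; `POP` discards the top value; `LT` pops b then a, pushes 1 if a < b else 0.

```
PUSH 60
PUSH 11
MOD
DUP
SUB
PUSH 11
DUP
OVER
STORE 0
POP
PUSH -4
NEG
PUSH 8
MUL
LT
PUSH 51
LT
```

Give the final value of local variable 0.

PUSH 60 -> 60
PUSH 11 -> 60 11
MOD     -> 5
DUP     -> 5 5
SUB     -> 0
PUSH 11 -> 0 11
DUP     -> 0 11 11
OVER    -> 0 11 11 11
STORE 0 -> 0 11 11
POP     -> 0 11
PUSH -4 -> 0 11 -4
NEG     -> 0 11 4
PUSH 8  -> 0 11 4 8
MUL     -> 0 11 32
LT      -> 0 1
PUSH 51 -> 0 1 51
LT      -> 0 1

11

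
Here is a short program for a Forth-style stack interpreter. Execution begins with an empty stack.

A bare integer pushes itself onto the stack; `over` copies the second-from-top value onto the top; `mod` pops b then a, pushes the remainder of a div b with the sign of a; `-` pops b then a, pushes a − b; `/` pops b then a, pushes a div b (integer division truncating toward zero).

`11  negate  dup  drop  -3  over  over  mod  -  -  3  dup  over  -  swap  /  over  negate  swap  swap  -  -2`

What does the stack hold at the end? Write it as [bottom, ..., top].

11     : 11
negate : -11
dup    : -11 -11
drop   : -11
-3     : -11 -3
over   : -11 -3 -11
over   : -11 -3 -11 -3
mod    : -11 -3 -2
-      : -11 -1
-      : -10
3      : -10 3
dup    : -10 3 3
over   : -10 3 3 3
-      : -10 3 0
swap   : -10 0 3
/      : -10 0
over   : -10 0 -10
negate : -10 0 10
swap   : -10 10 0
swap   : -10 0 10
-      : -10 -10
-2     : -10 -10 -2

[-10, -10, -2]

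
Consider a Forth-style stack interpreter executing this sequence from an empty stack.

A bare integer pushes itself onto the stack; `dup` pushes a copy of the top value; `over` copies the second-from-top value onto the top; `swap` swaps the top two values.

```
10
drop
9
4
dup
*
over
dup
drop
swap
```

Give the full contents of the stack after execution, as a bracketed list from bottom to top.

[9, 9, 16]

10   -> 10
drop -> (empty)
9    -> 9
4    -> 9 4
dup  -> 9 4 4
*    -> 9 16
over -> 9 16 9
dup  -> 9 16 9 9
drop -> 9 16 9
swap -> 9 9 16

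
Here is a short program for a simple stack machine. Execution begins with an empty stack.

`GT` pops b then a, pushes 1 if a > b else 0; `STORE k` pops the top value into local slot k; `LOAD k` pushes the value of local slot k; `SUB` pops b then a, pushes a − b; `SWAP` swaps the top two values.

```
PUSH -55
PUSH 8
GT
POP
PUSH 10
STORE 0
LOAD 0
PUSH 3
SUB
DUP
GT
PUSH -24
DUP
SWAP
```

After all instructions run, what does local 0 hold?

10

PUSH -55 -> [-55]
PUSH 8   -> [-55, 8]
GT       -> [0]
POP      -> []
PUSH 10  -> [10]
STORE 0  -> []
LOAD 0   -> [10]
PUSH 3   -> [10, 3]
SUB      -> [7]
DUP      -> [7, 7]
GT       -> [0]
PUSH -24 -> [0, -24]
DUP      -> [0, -24, -24]
SWAP     -> [0, -24, -24]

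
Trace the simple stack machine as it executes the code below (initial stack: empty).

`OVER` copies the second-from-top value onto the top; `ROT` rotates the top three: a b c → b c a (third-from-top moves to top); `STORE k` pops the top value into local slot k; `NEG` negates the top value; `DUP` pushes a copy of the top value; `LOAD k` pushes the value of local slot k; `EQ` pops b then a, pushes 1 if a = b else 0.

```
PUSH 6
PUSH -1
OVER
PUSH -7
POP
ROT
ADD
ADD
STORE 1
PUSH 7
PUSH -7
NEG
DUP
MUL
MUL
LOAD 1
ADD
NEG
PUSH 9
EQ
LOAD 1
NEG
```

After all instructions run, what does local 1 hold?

11

PUSH 6   [6]
PUSH -1  [6, -1]
OVER     [6, -1, 6]
PUSH -7  [6, -1, 6, -7]
POP      [6, -1, 6]
ROT      [-1, 6, 6]
ADD      [-1, 12]
ADD      [11]
STORE 1  []
PUSH 7   [7]
PUSH -7  [7, -7]
NEG      [7, 7]
DUP      [7, 7, 7]
MUL      [7, 49]
MUL      [343]
LOAD 1   [343, 11]
ADD      [354]
NEG      [-354]
PUSH 9   [-354, 9]
EQ       [0]
LOAD 1   [0, 11]
NEG      [0, -11]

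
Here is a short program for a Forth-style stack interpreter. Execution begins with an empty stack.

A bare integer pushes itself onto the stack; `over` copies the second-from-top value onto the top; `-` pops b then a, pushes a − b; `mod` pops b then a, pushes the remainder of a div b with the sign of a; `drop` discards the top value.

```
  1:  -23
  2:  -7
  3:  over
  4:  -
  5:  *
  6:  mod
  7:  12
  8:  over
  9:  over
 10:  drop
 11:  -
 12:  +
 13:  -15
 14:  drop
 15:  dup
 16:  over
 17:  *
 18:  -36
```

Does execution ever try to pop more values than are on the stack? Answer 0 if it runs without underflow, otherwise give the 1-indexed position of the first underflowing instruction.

-23  -> -23
-7   -> -23 -7
over -> -23 -7 -23
-    -> -23 16
*    -> -368
mod  — needs 2 operands, stack has 1 → underflow

6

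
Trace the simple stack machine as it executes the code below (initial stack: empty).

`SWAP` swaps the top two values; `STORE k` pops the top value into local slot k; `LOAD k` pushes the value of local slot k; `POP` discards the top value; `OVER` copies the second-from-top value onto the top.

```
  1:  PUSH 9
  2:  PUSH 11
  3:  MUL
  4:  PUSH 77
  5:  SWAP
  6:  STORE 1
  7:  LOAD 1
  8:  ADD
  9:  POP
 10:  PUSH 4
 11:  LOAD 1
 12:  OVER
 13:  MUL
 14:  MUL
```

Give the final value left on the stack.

1584

PUSH 9  : 9
PUSH 11 : 9 11
MUL     : 99
PUSH 77 : 99 77
SWAP    : 77 99
STORE 1 : 77
LOAD 1  : 77 99
ADD     : 176
POP     : (empty)
PUSH 4  : 4
LOAD 1  : 4 99
OVER    : 4 99 4
MUL     : 4 396
MUL     : 1584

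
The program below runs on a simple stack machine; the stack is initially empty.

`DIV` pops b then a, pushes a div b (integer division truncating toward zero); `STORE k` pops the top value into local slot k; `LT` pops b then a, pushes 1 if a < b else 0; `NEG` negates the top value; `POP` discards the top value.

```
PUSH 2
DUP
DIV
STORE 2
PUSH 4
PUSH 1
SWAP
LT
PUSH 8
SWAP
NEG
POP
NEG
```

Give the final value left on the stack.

PUSH 2  -> 2
DUP     -> 2 2
DIV     -> 1
STORE 2 -> (empty)
PUSH 4  -> 4
PUSH 1  -> 4 1
SWAP    -> 1 4
LT      -> 1
PUSH 8  -> 1 8
SWAP    -> 8 1
NEG     -> 8 -1
POP     -> 8
NEG     -> -8

-8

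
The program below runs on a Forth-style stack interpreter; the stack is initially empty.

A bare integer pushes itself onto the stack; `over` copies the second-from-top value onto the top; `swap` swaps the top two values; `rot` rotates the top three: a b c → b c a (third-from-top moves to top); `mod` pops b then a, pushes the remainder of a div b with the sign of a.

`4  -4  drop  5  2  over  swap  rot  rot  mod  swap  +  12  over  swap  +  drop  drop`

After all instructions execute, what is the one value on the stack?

4

4    -> 4
-4   -> 4 -4
drop -> 4
5    -> 4 5
2    -> 4 5 2
over -> 4 5 2 5
swap -> 4 5 5 2
rot  -> 4 5 2 5
rot  -> 4 2 5 5
mod  -> 4 2 0
swap -> 4 0 2
+    -> 4 2
12   -> 4 2 12
over -> 4 2 12 2
swap -> 4 2 2 12
+    -> 4 2 14
drop -> 4 2
drop -> 4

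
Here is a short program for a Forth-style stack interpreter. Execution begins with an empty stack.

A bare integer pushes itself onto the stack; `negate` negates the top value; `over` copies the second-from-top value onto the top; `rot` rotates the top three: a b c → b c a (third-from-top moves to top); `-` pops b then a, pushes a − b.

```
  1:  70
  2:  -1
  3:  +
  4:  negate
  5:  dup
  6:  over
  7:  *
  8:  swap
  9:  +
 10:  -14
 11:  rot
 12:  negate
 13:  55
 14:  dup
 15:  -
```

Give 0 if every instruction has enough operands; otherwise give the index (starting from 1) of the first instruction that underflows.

11

70      [70]
-1      [70, -1]
+       [69]
negate  [-69]
dup     [-69, -69]
over    [-69, -69, -69]
*       [-69, 4761]
swap    [4761, -69]
+       [4692]
-14     [4692, -14]
rot  — needs 3 operands, stack has 2 → underflow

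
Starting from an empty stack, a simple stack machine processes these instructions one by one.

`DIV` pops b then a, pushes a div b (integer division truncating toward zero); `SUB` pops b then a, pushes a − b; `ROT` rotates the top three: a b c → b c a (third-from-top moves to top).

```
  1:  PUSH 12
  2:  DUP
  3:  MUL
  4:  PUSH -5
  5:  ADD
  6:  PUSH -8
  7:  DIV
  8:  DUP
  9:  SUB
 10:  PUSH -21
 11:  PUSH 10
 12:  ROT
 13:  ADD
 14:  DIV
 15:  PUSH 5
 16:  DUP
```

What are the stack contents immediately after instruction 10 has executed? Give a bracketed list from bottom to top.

PUSH 12  → 12
DUP      → 12 12
MUL      → 144
PUSH -5  → 144 -5
ADD      → 139
PUSH -8  → 139 -8
DIV      → -17
DUP      → -17 -17
SUB      → 0
PUSH -21 → 0 -21

[0, -21]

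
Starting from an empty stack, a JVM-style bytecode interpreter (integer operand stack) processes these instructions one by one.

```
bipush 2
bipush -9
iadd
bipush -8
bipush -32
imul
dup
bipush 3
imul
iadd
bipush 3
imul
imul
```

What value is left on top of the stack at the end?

bipush 2    [2]
bipush -9   [2, -9]
iadd        [-7]
bipush -8   [-7, -8]
bipush -32  [-7, -8, -32]
imul        [-7, 256]
dup         [-7, 256, 256]
bipush 3    [-7, 256, 256, 3]
imul        [-7, 256, 768]
iadd        [-7, 1024]
bipush 3    [-7, 1024, 3]
imul        [-7, 3072]
imul        [-21504]

-21504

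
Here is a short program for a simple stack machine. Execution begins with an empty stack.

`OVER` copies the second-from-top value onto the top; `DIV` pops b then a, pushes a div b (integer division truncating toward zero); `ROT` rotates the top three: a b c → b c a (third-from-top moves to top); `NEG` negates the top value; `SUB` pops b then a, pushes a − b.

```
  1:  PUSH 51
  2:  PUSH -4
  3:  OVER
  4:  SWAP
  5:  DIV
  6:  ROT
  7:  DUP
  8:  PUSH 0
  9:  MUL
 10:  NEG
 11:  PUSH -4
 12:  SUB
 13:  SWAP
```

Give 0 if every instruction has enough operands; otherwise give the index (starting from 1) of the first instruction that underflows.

PUSH 51 : [51]
PUSH -4 : [51, -4]
OVER    : [51, -4, 51]
SWAP    : [51, 51, -4]
DIV     : [51, -12]
ROT  — needs 3 operands, stack has 2 → underflow

6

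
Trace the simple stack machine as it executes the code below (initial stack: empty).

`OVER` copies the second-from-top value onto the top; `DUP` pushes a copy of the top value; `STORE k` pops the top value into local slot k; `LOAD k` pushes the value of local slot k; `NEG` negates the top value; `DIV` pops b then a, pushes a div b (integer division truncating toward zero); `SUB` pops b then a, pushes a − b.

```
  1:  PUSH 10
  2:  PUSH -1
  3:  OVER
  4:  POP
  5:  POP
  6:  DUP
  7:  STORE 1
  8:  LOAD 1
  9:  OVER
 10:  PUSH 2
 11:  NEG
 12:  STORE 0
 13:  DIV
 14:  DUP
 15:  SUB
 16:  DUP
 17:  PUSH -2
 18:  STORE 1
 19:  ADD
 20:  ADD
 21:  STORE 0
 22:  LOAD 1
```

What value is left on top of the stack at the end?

PUSH 10 -> [10]
PUSH -1 -> [10, -1]
OVER    -> [10, -1, 10]
POP     -> [10, -1]
POP     -> [10]
DUP     -> [10, 10]
STORE 1 -> [10]
LOAD 1  -> [10, 10]
OVER    -> [10, 10, 10]
PUSH 2  -> [10, 10, 10, 2]
NEG     -> [10, 10, 10, -2]
STORE 0 -> [10, 10, 10]
DIV     -> [10, 1]
DUP     -> [10, 1, 1]
SUB     -> [10, 0]
DUP     -> [10, 0, 0]
PUSH -2 -> [10, 0, 0, -2]
STORE 1 -> [10, 0, 0]
ADD     -> [10, 0]
ADD     -> [10]
STORE 0 -> []
LOAD 1  -> [-2]

-2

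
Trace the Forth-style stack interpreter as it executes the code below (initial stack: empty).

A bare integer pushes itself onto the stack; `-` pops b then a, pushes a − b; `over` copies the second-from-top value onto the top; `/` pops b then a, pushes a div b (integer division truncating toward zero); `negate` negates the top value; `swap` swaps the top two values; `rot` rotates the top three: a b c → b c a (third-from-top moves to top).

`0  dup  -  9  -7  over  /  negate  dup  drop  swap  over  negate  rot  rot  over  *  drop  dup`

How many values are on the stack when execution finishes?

4

0      : [0]
dup    : [0, 0]
-      : [0]
9      : [0, 9]
-7     : [0, 9, -7]
over   : [0, 9, -7, 9]
/      : [0, 9, 0]
negate : [0, 9, 0]
dup    : [0, 9, 0, 0]
drop   : [0, 9, 0]
swap   : [0, 0, 9]
over   : [0, 0, 9, 0]
negate : [0, 0, 9, 0]
rot    : [0, 9, 0, 0]
rot    : [0, 0, 0, 9]
over   : [0, 0, 0, 9, 0]
*      : [0, 0, 0, 0]
drop   : [0, 0, 0]
dup    : [0, 0, 0, 0]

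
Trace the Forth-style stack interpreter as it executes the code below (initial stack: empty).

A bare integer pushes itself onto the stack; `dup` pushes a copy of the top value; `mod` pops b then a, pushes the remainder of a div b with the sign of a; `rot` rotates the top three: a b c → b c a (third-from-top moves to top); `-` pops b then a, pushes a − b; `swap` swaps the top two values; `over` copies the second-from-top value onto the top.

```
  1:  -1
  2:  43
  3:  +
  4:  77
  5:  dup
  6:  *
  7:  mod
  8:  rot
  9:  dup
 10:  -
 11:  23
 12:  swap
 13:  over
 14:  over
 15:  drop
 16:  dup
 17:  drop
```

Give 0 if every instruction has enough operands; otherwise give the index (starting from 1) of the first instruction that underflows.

-1  : [-1]
43  : [-1, 43]
+   : [42]
77  : [42, 77]
dup : [42, 77, 77]
*   : [42, 5929]
mod : [42]
rot  — needs 3 operands, stack has 1 → underflow

8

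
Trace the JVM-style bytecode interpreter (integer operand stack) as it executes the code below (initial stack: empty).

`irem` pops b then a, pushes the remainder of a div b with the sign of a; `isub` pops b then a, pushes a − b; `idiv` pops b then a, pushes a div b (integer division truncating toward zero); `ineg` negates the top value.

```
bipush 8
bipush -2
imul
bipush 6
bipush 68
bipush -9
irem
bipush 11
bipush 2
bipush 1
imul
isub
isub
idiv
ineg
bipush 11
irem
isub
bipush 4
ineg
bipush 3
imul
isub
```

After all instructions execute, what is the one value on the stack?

-5

bipush 8   [8]
bipush -2  [8, -2]
imul       [-16]
bipush 6   [-16, 6]
bipush 68  [-16, 6, 68]
bipush -9  [-16, 6, 68, -9]
irem       [-16, 6, 5]
bipush 11  [-16, 6, 5, 11]
bipush 2   [-16, 6, 5, 11, 2]
bipush 1   [-16, 6, 5, 11, 2, 1]
imul       [-16, 6, 5, 11, 2]
isub       [-16, 6, 5, 9]
isub       [-16, 6, -4]
idiv       [-16, -1]
ineg       [-16, 1]
bipush 11  [-16, 1, 11]
irem       [-16, 1]
isub       [-17]
bipush 4   [-17, 4]
ineg       [-17, -4]
bipush 3   [-17, -4, 3]
imul       [-17, -12]
isub       [-5]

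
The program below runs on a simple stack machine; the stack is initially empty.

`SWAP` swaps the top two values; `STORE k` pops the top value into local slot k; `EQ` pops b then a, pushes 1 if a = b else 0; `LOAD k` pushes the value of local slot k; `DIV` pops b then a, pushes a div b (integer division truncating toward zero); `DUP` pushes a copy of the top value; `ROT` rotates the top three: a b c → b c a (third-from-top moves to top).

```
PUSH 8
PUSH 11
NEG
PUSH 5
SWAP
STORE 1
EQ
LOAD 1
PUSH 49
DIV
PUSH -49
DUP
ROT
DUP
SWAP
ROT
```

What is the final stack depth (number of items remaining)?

5

PUSH 8   → 8
PUSH 11  → 8 11
NEG      → 8 -11
PUSH 5   → 8 -11 5
SWAP     → 8 5 -11
STORE 1  → 8 5
EQ       → 0
LOAD 1   → 0 -11
PUSH 49  → 0 -11 49
DIV      → 0 0
PUSH -49 → 0 0 -49
DUP      → 0 0 -49 -49
ROT      → 0 -49 -49 0
DUP      → 0 -49 -49 0 0
SWAP     → 0 -49 -49 0 0
ROT      → 0 -49 0 0 -49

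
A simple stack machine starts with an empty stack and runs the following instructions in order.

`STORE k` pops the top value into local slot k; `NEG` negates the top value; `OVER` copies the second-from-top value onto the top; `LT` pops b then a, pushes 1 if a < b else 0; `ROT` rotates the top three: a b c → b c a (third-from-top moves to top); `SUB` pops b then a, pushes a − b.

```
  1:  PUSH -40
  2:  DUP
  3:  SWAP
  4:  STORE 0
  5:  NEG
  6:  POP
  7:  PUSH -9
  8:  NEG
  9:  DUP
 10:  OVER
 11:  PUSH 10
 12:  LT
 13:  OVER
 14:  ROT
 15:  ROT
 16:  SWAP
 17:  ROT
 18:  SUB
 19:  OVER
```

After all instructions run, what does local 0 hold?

-40

PUSH -40 -> -40
DUP      -> -40 -40
SWAP     -> -40 -40
STORE 0  -> -40
NEG      -> 40
POP      -> (empty)
PUSH -9  -> -9
NEG      -> 9
DUP      -> 9 9
OVER     -> 9 9 9
PUSH 10  -> 9 9 9 10
LT       -> 9 9 1
OVER     -> 9 9 1 9
ROT      -> 9 1 9 9
ROT      -> 9 9 9 1
SWAP     -> 9 9 1 9
ROT      -> 9 1 9 9
SUB      -> 9 1 0
OVER     -> 9 1 0 1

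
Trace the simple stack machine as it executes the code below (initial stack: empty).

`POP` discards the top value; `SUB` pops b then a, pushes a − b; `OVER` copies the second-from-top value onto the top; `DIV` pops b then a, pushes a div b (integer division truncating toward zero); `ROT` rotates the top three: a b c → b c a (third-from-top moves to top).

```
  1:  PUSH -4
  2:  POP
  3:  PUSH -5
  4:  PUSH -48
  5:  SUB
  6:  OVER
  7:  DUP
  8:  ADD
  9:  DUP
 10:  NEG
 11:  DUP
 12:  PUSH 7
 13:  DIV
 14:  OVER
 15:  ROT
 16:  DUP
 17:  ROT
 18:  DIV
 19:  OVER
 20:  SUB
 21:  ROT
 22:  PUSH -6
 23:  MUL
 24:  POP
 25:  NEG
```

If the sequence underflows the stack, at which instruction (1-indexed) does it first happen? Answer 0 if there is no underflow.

PUSH -4  → [-4]
POP      → []
PUSH -5  → [-5]
PUSH -48 → [-5, -48]
SUB      → [43]
OVER  — needs 2 operands, stack has 1 → underflow

6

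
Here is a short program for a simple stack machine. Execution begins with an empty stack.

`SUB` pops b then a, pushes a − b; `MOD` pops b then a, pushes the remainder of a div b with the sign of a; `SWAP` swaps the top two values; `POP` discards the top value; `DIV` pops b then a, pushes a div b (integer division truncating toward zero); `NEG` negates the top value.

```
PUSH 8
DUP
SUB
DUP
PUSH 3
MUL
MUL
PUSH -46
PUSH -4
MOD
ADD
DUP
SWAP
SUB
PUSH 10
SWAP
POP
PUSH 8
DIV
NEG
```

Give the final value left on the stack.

PUSH 8    [8]
DUP       [8, 8]
SUB       [0]
DUP       [0, 0]
PUSH 3    [0, 0, 3]
MUL       [0, 0]
MUL       [0]
PUSH -46  [0, -46]
PUSH -4   [0, -46, -4]
MOD       [0, -2]
ADD       [-2]
DUP       [-2, -2]
SWAP      [-2, -2]
SUB       [0]
PUSH 10   [0, 10]
SWAP      [10, 0]
POP       [10]
PUSH 8    [10, 8]
DIV       [1]
NEG       [-1]

-1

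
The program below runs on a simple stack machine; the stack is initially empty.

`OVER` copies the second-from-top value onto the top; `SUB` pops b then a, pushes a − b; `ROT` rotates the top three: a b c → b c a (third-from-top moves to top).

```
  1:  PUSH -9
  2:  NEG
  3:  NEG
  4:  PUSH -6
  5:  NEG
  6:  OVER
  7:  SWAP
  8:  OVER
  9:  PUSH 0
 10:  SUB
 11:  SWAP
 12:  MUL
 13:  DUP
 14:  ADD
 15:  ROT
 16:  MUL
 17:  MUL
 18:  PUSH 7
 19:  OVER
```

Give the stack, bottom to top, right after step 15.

PUSH -9 : [-9]
NEG     : [9]
NEG     : [-9]
PUSH -6 : [-9, -6]
NEG     : [-9, 6]
OVER    : [-9, 6, -9]
SWAP    : [-9, -9, 6]
OVER    : [-9, -9, 6, -9]
PUSH 0  : [-9, -9, 6, -9, 0]
SUB     : [-9, -9, 6, -9]
SWAP    : [-9, -9, -9, 6]
MUL     : [-9, -9, -54]
DUP     : [-9, -9, -54, -54]
ADD     : [-9, -9, -108]
ROT     : [-9, -108, -9]

[-9, -108, -9]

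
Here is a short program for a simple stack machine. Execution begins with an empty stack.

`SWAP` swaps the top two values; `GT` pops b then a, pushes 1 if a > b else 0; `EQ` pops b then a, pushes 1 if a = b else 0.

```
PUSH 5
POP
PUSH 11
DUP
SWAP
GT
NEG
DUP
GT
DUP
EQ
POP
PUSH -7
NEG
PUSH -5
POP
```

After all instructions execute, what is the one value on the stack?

PUSH 5   5
POP      (empty)
PUSH 11  11
DUP      11 11
SWAP     11 11
GT       0
NEG      0
DUP      0 0
GT       0
DUP      0 0
EQ       1
POP      (empty)
PUSH -7  -7
NEG      7
PUSH -5  7 -5
POP      7

7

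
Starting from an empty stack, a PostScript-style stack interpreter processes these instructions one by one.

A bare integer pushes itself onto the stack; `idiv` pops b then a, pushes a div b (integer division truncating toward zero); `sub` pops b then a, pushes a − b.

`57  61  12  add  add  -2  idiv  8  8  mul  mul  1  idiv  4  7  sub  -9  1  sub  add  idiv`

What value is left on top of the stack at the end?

57   → 57
61   → 57 61
12   → 57 61 12
add  → 57 73
add  → 130
-2   → 130 -2
idiv → -65
8    → -65 8
8    → -65 8 8
mul  → -65 64
mul  → -4160
1    → -4160 1
idiv → -4160
4    → -4160 4
7    → -4160 4 7
sub  → -4160 -3
-9   → -4160 -3 -9
1    → -4160 -3 -9 1
sub  → -4160 -3 -10
add  → -4160 -13
idiv → 320

320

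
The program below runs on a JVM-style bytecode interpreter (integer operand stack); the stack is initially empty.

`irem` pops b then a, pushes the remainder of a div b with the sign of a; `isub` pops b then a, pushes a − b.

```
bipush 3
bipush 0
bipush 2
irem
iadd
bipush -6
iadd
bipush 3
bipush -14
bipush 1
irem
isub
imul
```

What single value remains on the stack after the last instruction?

-9

bipush 3    [3]
bipush 0    [3, 0]
bipush 2    [3, 0, 2]
irem        [3, 0]
iadd        [3]
bipush -6   [3, -6]
iadd        [-3]
bipush 3    [-3, 3]
bipush -14  [-3, 3, -14]
bipush 1    [-3, 3, -14, 1]
irem        [-3, 3, 0]
isub        [-3, 3]
imul        [-9]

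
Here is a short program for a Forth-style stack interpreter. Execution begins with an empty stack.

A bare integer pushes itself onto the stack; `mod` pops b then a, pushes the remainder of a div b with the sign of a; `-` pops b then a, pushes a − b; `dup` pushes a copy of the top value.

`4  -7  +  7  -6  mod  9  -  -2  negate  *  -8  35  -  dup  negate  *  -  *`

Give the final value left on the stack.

4      : [4]
-7     : [4, -7]
+      : [-3]
7      : [-3, 7]
-6     : [-3, 7, -6]
mod    : [-3, 1]
9      : [-3, 1, 9]
-      : [-3, -8]
-2     : [-3, -8, -2]
negate : [-3, -8, 2]
*      : [-3, -16]
-8     : [-3, -16, -8]
35     : [-3, -16, -8, 35]
-      : [-3, -16, -43]
dup    : [-3, -16, -43, -43]
negate : [-3, -16, -43, 43]
*      : [-3, -16, -1849]
-      : [-3, 1833]
*      : [-5499]

-5499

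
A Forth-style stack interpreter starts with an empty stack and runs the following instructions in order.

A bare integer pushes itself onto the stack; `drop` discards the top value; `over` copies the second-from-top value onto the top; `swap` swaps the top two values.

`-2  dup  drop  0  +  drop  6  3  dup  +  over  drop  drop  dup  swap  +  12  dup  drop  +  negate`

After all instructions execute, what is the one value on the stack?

-24

-2     → [-2]
dup    → [-2, -2]
drop   → [-2]
0      → [-2, 0]
+      → [-2]
drop   → []
6      → [6]
3      → [6, 3]
dup    → [6, 3, 3]
+      → [6, 6]
over   → [6, 6, 6]
drop   → [6, 6]
drop   → [6]
dup    → [6, 6]
swap   → [6, 6]
+      → [12]
12     → [12, 12]
dup    → [12, 12, 12]
drop   → [12, 12]
+      → [24]
negate → [-24]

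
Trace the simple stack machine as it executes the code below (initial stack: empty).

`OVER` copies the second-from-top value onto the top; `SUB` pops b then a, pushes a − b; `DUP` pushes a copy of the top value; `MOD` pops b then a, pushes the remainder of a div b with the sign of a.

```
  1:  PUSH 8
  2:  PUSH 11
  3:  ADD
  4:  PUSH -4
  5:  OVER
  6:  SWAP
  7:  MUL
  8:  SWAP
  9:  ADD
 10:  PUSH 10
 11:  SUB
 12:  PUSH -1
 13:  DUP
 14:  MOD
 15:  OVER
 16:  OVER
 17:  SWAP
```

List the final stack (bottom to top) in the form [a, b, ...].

[-67, 0, 0, -67]

PUSH 8  -> 8
PUSH 11 -> 8 11
ADD     -> 19
PUSH -4 -> 19 -4
OVER    -> 19 -4 19
SWAP    -> 19 19 -4
MUL     -> 19 -76
SWAP    -> -76 19
ADD     -> -57
PUSH 10 -> -57 10
SUB     -> -67
PUSH -1 -> -67 -1
DUP     -> -67 -1 -1
MOD     -> -67 0
OVER    -> -67 0 -67
OVER    -> -67 0 -67 0
SWAP    -> -67 0 0 -67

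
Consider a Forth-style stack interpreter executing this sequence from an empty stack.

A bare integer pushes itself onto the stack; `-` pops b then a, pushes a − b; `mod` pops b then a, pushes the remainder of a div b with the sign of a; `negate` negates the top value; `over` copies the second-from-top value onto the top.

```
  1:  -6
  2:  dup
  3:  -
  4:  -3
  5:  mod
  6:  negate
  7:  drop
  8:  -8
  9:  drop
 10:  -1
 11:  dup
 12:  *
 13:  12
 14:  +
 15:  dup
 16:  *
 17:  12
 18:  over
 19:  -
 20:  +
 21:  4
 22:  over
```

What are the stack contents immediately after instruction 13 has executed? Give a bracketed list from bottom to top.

[1, 12]

-6     → [-6]
dup    → [-6, -6]
-      → [0]
-3     → [0, -3]
mod    → [0]
negate → [0]
drop   → []
-8     → [-8]
drop   → []
-1     → [-1]
dup    → [-1, -1]
*      → [1]
12     → [1, 12]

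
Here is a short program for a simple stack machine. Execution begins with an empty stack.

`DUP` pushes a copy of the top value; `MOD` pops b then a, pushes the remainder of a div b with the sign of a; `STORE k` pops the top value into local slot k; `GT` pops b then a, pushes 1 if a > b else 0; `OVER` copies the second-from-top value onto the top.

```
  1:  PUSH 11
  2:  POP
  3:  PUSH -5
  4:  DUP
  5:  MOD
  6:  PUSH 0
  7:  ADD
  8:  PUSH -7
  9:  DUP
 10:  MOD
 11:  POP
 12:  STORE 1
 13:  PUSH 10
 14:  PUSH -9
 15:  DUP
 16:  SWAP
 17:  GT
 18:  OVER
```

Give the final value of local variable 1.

PUSH 11 → 11
POP     → (empty)
PUSH -5 → -5
DUP     → -5 -5
MOD     → 0
PUSH 0  → 0 0
ADD     → 0
PUSH -7 → 0 -7
DUP     → 0 -7 -7
MOD     → 0 0
POP     → 0
STORE 1 → (empty)
PUSH 10 → 10
PUSH -9 → 10 -9
DUP     → 10 -9 -9
SWAP    → 10 -9 -9
GT      → 10 0
OVER    → 10 0 10

0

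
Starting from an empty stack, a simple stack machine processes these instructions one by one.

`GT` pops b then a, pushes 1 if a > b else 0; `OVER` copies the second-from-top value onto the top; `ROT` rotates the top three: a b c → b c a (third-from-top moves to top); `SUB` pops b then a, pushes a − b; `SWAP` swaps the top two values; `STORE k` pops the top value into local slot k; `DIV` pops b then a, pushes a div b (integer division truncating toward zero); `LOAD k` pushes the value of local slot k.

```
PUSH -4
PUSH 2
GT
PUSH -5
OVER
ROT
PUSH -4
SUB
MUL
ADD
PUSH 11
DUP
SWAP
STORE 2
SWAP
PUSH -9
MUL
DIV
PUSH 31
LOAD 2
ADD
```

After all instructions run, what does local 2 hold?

PUSH -4 -> [-4]
PUSH 2  -> [-4, 2]
GT      -> [0]
PUSH -5 -> [0, -5]
OVER    -> [0, -5, 0]
ROT     -> [-5, 0, 0]
PUSH -4 -> [-5, 0, 0, -4]
SUB     -> [-5, 0, 4]
MUL     -> [-5, 0]
ADD     -> [-5]
PUSH 11 -> [-5, 11]
DUP     -> [-5, 11, 11]
SWAP    -> [-5, 11, 11]
STORE 2 -> [-5, 11]
SWAP    -> [11, -5]
PUSH -9 -> [11, -5, -9]
MUL     -> [11, 45]
DIV     -> [0]
PUSH 31 -> [0, 31]
LOAD 2  -> [0, 31, 11]
ADD     -> [0, 42]

11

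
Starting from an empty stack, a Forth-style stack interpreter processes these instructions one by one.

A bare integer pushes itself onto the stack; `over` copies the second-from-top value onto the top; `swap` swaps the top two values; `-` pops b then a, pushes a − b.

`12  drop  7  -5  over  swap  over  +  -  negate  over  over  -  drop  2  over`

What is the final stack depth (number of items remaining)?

12     : [12]
drop   : []
7      : [7]
-5     : [7, -5]
over   : [7, -5, 7]
swap   : [7, 7, -5]
over   : [7, 7, -5, 7]
+      : [7, 7, 2]
-      : [7, 5]
negate : [7, -5]
over   : [7, -5, 7]
over   : [7, -5, 7, -5]
-      : [7, -5, 12]
drop   : [7, -5]
2      : [7, -5, 2]
over   : [7, -5, 2, -5]

4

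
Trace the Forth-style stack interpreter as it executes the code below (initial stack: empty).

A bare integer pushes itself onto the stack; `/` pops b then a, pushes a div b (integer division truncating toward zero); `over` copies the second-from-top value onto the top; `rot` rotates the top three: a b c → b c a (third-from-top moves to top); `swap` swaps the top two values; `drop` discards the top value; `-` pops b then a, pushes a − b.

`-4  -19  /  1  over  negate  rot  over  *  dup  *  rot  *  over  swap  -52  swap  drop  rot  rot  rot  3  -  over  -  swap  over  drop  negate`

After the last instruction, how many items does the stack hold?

-4      [-4]
-19     [-4, -19]
/       [0]
1       [0, 1]
over    [0, 1, 0]
negate  [0, 1, 0]
rot     [1, 0, 0]
over    [1, 0, 0, 0]
*       [1, 0, 0]
dup     [1, 0, 0, 0]
*       [1, 0, 0]
rot     [0, 0, 1]
*       [0, 0]
over    [0, 0, 0]
swap    [0, 0, 0]
-52     [0, 0, 0, -52]
swap    [0, 0, -52, 0]
drop    [0, 0, -52]
rot     [0, -52, 0]
rot     [-52, 0, 0]
rot     [0, 0, -52]
3       [0, 0, -52, 3]
-       [0, 0, -55]
over    [0, 0, -55, 0]
-       [0, 0, -55]
swap    [0, -55, 0]
over    [0, -55, 0, -55]
drop    [0, -55, 0]
negate  [0, -55, 0]

3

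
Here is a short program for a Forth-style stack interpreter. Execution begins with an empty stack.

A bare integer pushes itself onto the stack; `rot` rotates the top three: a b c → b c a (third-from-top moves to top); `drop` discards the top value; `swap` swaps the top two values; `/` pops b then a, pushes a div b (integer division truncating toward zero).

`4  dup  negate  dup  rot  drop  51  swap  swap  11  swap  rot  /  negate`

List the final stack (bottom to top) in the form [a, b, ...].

4       [4]
dup     [4, 4]
negate  [4, -4]
dup     [4, -4, -4]
rot     [-4, -4, 4]
drop    [-4, -4]
51      [-4, -4, 51]
swap    [-4, 51, -4]
swap    [-4, -4, 51]
11      [-4, -4, 51, 11]
swap    [-4, -4, 11, 51]
rot     [-4, 11, 51, -4]
/       [-4, 11, -12]
negate  [-4, 11, 12]

[-4, 11, 12]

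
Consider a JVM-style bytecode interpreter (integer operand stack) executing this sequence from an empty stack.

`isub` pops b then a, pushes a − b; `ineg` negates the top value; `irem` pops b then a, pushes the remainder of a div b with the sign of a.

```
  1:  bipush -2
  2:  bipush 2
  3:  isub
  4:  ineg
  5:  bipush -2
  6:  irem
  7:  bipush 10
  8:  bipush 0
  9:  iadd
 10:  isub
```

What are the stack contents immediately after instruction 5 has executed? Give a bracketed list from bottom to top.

[4, -2]

bipush -2 -> [-2]
bipush 2  -> [-2, 2]
isub      -> [-4]
ineg      -> [4]
bipush -2 -> [4, -2]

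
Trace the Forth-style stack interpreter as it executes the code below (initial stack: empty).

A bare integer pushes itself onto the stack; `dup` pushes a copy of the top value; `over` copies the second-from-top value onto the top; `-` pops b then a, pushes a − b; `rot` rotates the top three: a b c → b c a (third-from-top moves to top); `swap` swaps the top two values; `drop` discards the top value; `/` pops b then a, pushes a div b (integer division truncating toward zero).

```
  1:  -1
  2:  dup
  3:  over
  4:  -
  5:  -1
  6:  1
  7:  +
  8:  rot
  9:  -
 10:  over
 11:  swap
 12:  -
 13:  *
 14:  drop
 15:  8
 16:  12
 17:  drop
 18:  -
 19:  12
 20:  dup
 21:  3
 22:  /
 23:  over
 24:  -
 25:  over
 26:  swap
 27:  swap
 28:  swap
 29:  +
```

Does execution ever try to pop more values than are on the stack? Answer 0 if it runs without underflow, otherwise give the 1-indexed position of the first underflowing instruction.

-1   → [-1]
dup  → [-1, -1]
over → [-1, -1, -1]
-    → [-1, 0]
-1   → [-1, 0, -1]
1    → [-1, 0, -1, 1]
+    → [-1, 0, 0]
rot  → [0, 0, -1]
-    → [0, 1]
over → [0, 1, 0]
swap → [0, 0, 1]
-    → [0, -1]
*    → [0]
drop → []
8    → [8]
12   → [8, 12]
drop → [8]
-  — needs 2 operands, stack has 1 → underflow

18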